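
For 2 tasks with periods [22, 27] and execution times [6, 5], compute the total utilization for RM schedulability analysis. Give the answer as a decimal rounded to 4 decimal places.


Compute individual utilizations (exact fractions):
  Task 1: C/T = 6/22 = 3/11 (approx. 0.2727)
  Task 2: C/T = 5/27 (approx. 0.1852)
Total utilization U = 3/11 + 5/27 = 136/297
Rounded to 4 decimal places: U = 0.4579
RM (Liu & Layland) bound for 2 tasks = 0.828427; compare with U = 136/297 (approx. 0.457912)
U <= bound, so schedulable by RM sufficient condition.

0.4579


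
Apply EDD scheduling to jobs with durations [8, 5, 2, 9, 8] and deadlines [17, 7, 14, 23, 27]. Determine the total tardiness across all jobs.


Sort by due date (EDD order): [(5, 7), (2, 14), (8, 17), (9, 23), (8, 27)]
Compute completion times and tardiness:
  Job 1: p=5, d=7, C=5, tardiness=max(0,5-7)=0
  Job 2: p=2, d=14, C=7, tardiness=max(0,7-14)=0
  Job 3: p=8, d=17, C=15, tardiness=max(0,15-17)=0
  Job 4: p=9, d=23, C=24, tardiness=max(0,24-23)=1
  Job 5: p=8, d=27, C=32, tardiness=max(0,32-27)=5
Total tardiness = 6

6


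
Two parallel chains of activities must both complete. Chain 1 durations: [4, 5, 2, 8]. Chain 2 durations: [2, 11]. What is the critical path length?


Path A total = 4 + 5 + 2 + 8 = 19
Path B total = 2 + 11 = 13
Critical path = longest path = max(19, 13) = 19

19


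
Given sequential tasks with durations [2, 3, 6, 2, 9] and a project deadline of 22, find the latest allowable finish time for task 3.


LF(activity 3) = deadline - sum of successor durations
Successors: activities 4 through 5 with durations [2, 9]
Sum of successor durations = 11
LF = 22 - 11 = 11

11


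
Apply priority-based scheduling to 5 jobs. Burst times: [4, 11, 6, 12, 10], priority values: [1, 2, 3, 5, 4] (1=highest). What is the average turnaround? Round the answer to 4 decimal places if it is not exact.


Sort by priority (ascending = highest first):
Order: [(1, 4), (2, 11), (3, 6), (4, 10), (5, 12)]
Completion times:
  Priority 1, burst=4, C=4
  Priority 2, burst=11, C=15
  Priority 3, burst=6, C=21
  Priority 4, burst=10, C=31
  Priority 5, burst=12, C=43
Average turnaround = 114/5 = 22.8

22.8


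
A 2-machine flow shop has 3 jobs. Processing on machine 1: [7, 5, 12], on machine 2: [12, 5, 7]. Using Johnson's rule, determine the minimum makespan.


Apply Johnson's rule:
  Group 1 (a <= b): [(2, 5, 5), (1, 7, 12)]
  Group 2 (a > b): [(3, 12, 7)]
Optimal job order: [2, 1, 3]
Schedule:
  Job 2: M1 done at 5, M2 done at 10
  Job 1: M1 done at 12, M2 done at 24
  Job 3: M1 done at 24, M2 done at 31
Makespan = 31

31


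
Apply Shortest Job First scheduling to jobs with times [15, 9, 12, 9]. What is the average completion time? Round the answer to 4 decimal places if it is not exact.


SJF order (ascending): [9, 9, 12, 15]
Completion times:
  Job 1: burst=9, C=9
  Job 2: burst=9, C=18
  Job 3: burst=12, C=30
  Job 4: burst=15, C=45
Average completion = 102/4 = 25.5

25.5


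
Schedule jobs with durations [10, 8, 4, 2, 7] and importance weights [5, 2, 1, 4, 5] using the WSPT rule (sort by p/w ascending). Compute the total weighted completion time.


Compute p/w ratios and sort ascending (WSPT): [(2, 4), (7, 5), (10, 5), (8, 2), (4, 1)]
Compute weighted completion times:
  Job (p=2,w=4): C=2, w*C=4*2=8
  Job (p=7,w=5): C=9, w*C=5*9=45
  Job (p=10,w=5): C=19, w*C=5*19=95
  Job (p=8,w=2): C=27, w*C=2*27=54
  Job (p=4,w=1): C=31, w*C=1*31=31
Total weighted completion time = 233

233


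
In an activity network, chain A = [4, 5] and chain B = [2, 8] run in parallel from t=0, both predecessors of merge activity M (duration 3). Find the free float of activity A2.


ES(A2) = sum of predecessors on chain A = 4
EF(A2) = ES + duration = 4 + 5 = 9
Successor of A2 is M. ES(M) = max(sum(A), sum(B)) = max(9, 10) = 10
Free float = ES(successor) - EF(current) = 10 - 9 = 1

1


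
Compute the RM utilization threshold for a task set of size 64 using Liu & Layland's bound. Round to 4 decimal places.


Compute 2^(1/64) = 1.0108892861
Subtract 1: 1.0108892861 - 1 = 0.0108892861
Multiply by n: 64 * 0.0108892861 = 0.6969143104
Round to 4 dp: 0.6969

0.6969


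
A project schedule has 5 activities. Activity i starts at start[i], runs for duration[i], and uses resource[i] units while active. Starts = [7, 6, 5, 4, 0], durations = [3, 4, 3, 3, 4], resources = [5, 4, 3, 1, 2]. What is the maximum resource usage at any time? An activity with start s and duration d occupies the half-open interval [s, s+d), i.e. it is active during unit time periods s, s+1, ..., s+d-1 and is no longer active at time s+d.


Each activity i is active on [start_i, start_i + duration_i).
Compute total resource usage per time slot:
  t=0: active resources = [2], total = 2
  t=1: active resources = [2], total = 2
  t=2: active resources = [2], total = 2
  t=3: active resources = [2], total = 2
  t=4: active resources = [1], total = 1
  t=5: active resources = [3, 1], total = 4
  t=6: active resources = [4, 3, 1], total = 8
  t=7: active resources = [5, 4, 3], total = 12
  t=8: active resources = [5, 4], total = 9
  t=9: active resources = [5, 4], total = 9
Peak resource demand = 12

12


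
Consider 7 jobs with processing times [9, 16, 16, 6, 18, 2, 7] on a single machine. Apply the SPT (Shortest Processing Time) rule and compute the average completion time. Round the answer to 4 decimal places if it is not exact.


Sort jobs by processing time (SPT order): [2, 6, 7, 9, 16, 16, 18]
Compute completion times sequentially:
  Job 1: processing = 2, completes at 2
  Job 2: processing = 6, completes at 8
  Job 3: processing = 7, completes at 15
  Job 4: processing = 9, completes at 24
  Job 5: processing = 16, completes at 40
  Job 6: processing = 16, completes at 56
  Job 7: processing = 18, completes at 74
Sum of completion times = 219
Average completion time = 219/7 = 31.2857

31.2857


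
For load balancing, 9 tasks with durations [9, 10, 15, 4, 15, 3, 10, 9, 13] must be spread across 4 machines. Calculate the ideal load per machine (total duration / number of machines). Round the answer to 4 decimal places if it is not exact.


Total processing time = 9 + 10 + 15 + 4 + 15 + 3 + 10 + 9 + 13 = 88
Number of machines = 4
Ideal balanced load = 88 / 4 = 22.0

22.0


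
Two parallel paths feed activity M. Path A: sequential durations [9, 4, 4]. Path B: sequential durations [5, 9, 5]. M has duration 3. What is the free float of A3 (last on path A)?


ES(A3) = sum of predecessors on chain A = 13
EF(A3) = ES + duration = 13 + 4 = 17
Successor of A3 is M. ES(M) = max(sum(A), sum(B)) = max(17, 19) = 19
Free float = ES(successor) - EF(current) = 19 - 17 = 2

2


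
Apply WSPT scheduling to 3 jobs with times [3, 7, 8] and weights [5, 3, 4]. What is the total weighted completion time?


Compute p/w ratios and sort ascending (WSPT): [(3, 5), (8, 4), (7, 3)]
Compute weighted completion times:
  Job (p=3,w=5): C=3, w*C=5*3=15
  Job (p=8,w=4): C=11, w*C=4*11=44
  Job (p=7,w=3): C=18, w*C=3*18=54
Total weighted completion time = 113

113


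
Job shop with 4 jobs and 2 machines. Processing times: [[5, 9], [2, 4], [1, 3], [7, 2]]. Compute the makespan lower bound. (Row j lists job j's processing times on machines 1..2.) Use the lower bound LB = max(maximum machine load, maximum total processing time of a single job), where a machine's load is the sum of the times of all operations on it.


Machine loads:
  Machine 1: 5 + 2 + 1 + 7 = 15
  Machine 2: 9 + 4 + 3 + 2 = 18
Max machine load = 18
Job totals:
  Job 1: 14
  Job 2: 6
  Job 3: 4
  Job 4: 9
Max job total = 14
Lower bound = max(18, 14) = 18

18


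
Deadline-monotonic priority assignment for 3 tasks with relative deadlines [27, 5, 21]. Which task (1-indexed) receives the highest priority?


Sort tasks by relative deadline (ascending):
  Task 2: deadline = 5
  Task 3: deadline = 21
  Task 1: deadline = 27
Priority order (highest first): [2, 3, 1]
Highest priority task = 2

2


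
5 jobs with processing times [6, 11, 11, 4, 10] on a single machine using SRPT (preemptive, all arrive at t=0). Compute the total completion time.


Since all jobs arrive at t=0, SRPT equals SPT ordering.
SPT order: [4, 6, 10, 11, 11]
Completion times:
  Job 1: p=4, C=4
  Job 2: p=6, C=10
  Job 3: p=10, C=20
  Job 4: p=11, C=31
  Job 5: p=11, C=42
Total completion time = 4 + 10 + 20 + 31 + 42 = 107

107


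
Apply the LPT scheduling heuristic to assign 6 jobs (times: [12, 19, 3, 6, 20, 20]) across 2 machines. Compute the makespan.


Sort jobs in decreasing order (LPT): [20, 20, 19, 12, 6, 3]
Assign each job to the least loaded machine:
  Machine 1: jobs [20, 19], load = 39
  Machine 2: jobs [20, 12, 6, 3], load = 41
Makespan = max load = 41

41


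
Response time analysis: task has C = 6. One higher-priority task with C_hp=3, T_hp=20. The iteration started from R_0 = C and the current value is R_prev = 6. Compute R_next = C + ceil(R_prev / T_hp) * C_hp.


R_next = C + ceil(R_prev / T_hp) * C_hp
ceil(6 / 20) = ceil(0.3) = 1
Interference = 1 * 3 = 3
R_next = 6 + 3 = 9

9


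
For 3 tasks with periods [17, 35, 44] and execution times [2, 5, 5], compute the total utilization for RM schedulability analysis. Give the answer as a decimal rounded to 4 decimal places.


Compute individual utilizations (exact fractions):
  Task 1: C/T = 2/17 (approx. 0.1176)
  Task 2: C/T = 5/35 = 1/7 (approx. 0.1429)
  Task 3: C/T = 5/44 (approx. 0.1136)
Total utilization U = 2/17 + 1/7 + 5/44 = 1959/5236
Rounded to 4 decimal places: U = 0.3741
RM (Liu & Layland) bound for 3 tasks = 0.779763; compare with U = 1959/5236 (approx. 0.374141)
U <= bound, so schedulable by RM sufficient condition.

0.3741


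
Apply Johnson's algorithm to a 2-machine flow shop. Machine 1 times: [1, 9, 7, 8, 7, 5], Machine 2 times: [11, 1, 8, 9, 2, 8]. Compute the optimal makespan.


Apply Johnson's rule:
  Group 1 (a <= b): [(1, 1, 11), (6, 5, 8), (3, 7, 8), (4, 8, 9)]
  Group 2 (a > b): [(5, 7, 2), (2, 9, 1)]
Optimal job order: [1, 6, 3, 4, 5, 2]
Schedule:
  Job 1: M1 done at 1, M2 done at 12
  Job 6: M1 done at 6, M2 done at 20
  Job 3: M1 done at 13, M2 done at 28
  Job 4: M1 done at 21, M2 done at 37
  Job 5: M1 done at 28, M2 done at 39
  Job 2: M1 done at 37, M2 done at 40
Makespan = 40

40


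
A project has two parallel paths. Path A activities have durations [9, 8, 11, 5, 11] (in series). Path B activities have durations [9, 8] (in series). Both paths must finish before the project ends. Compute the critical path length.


Path A total = 9 + 8 + 11 + 5 + 11 = 44
Path B total = 9 + 8 = 17
Critical path = longest path = max(44, 17) = 44

44


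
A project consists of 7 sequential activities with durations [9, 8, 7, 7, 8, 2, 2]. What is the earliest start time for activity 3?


Activity 3 starts after activities 1 through 2 complete.
Predecessor durations: [9, 8]
ES = 9 + 8 = 17

17


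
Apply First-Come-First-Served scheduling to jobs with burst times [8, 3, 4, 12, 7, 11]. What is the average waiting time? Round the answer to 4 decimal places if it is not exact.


FCFS order (as given): [8, 3, 4, 12, 7, 11]
Waiting times:
  Job 1: wait = 0
  Job 2: wait = 8
  Job 3: wait = 11
  Job 4: wait = 15
  Job 5: wait = 27
  Job 6: wait = 34
Sum of waiting times = 95
Average waiting time = 95/6 = 15.8333

15.8333


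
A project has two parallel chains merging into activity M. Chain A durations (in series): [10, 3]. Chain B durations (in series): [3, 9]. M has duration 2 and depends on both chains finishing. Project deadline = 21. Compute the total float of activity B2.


Forward pass: ES(B2) = sum of predecessors on chain B = 3
EF = ES + duration = 3 + 9 = 12
Backward pass: LF(M) = deadline = 21; LS(M) = 21 - 2 = 19
LF(B2) = LS(M) - sum(successors on chain B) = 19 - 0 = 19
LS = LF - duration = 19 - 9 = 10
Total float = LS - ES = 10 - 3 = 7

7


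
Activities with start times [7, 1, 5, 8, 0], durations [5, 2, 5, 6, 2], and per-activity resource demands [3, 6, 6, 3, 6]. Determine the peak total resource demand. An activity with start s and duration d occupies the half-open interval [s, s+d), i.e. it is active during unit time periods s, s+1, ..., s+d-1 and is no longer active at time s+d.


Each activity i is active on [start_i, start_i + duration_i).
Compute total resource usage per time slot:
  t=0: active resources = [6], total = 6
  t=1: active resources = [6, 6], total = 12
  t=2: active resources = [6], total = 6
  t=3: active resources = [], total = 0
  t=4: active resources = [], total = 0
  t=5: active resources = [6], total = 6
  t=6: active resources = [6], total = 6
  t=7: active resources = [3, 6], total = 9
  t=8: active resources = [3, 6, 3], total = 12
  t=9: active resources = [3, 6, 3], total = 12
  t=10: active resources = [3, 3], total = 6
  t=11: active resources = [3, 3], total = 6
  t=12: active resources = [3], total = 3
  t=13: active resources = [3], total = 3
Peak resource demand = 12

12


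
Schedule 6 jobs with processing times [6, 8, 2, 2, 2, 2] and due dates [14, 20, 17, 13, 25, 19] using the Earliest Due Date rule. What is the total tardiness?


Sort by due date (EDD order): [(2, 13), (6, 14), (2, 17), (2, 19), (8, 20), (2, 25)]
Compute completion times and tardiness:
  Job 1: p=2, d=13, C=2, tardiness=max(0,2-13)=0
  Job 2: p=6, d=14, C=8, tardiness=max(0,8-14)=0
  Job 3: p=2, d=17, C=10, tardiness=max(0,10-17)=0
  Job 4: p=2, d=19, C=12, tardiness=max(0,12-19)=0
  Job 5: p=8, d=20, C=20, tardiness=max(0,20-20)=0
  Job 6: p=2, d=25, C=22, tardiness=max(0,22-25)=0
Total tardiness = 0

0


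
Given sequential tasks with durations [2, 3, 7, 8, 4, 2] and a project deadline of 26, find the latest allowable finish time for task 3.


LF(activity 3) = deadline - sum of successor durations
Successors: activities 4 through 6 with durations [8, 4, 2]
Sum of successor durations = 14
LF = 26 - 14 = 12

12


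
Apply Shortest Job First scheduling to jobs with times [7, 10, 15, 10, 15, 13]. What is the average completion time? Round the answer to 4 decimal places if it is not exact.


SJF order (ascending): [7, 10, 10, 13, 15, 15]
Completion times:
  Job 1: burst=7, C=7
  Job 2: burst=10, C=17
  Job 3: burst=10, C=27
  Job 4: burst=13, C=40
  Job 5: burst=15, C=55
  Job 6: burst=15, C=70
Average completion = 216/6 = 36.0

36.0


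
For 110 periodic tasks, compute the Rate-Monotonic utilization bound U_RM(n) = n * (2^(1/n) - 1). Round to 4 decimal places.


Compute 2^(1/110) = 1.0063212332
Subtract 1: 1.0063212332 - 1 = 0.0063212332
Multiply by n: 110 * 0.0063212332 = 0.6953356520
Round to 4 dp: 0.6953

0.6953


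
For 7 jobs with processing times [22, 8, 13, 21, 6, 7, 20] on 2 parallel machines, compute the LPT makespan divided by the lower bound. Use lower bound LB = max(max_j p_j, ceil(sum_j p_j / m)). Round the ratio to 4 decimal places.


LPT order: [22, 21, 20, 13, 8, 7, 6]
Machine loads after assignment: [49, 48]
LPT makespan = 49
Lower bound = max(max_job, ceil(total/2)) = max(22, 49) = 49
Ratio = 49 / 49 = 1.0

1.0


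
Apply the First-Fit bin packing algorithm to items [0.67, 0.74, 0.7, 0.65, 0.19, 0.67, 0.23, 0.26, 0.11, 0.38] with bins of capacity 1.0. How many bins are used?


Place items sequentially using First-Fit:
  Item 0.67 -> new Bin 1
  Item 0.74 -> new Bin 2
  Item 0.7 -> new Bin 3
  Item 0.65 -> new Bin 4
  Item 0.19 -> Bin 1 (now 0.86)
  Item 0.67 -> new Bin 5
  Item 0.23 -> Bin 2 (now 0.97)
  Item 0.26 -> Bin 3 (now 0.96)
  Item 0.11 -> Bin 1 (now 0.97)
  Item 0.38 -> new Bin 6
Total bins used = 6

6


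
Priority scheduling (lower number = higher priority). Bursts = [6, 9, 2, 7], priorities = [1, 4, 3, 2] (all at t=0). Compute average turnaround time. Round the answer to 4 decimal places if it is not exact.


Sort by priority (ascending = highest first):
Order: [(1, 6), (2, 7), (3, 2), (4, 9)]
Completion times:
  Priority 1, burst=6, C=6
  Priority 2, burst=7, C=13
  Priority 3, burst=2, C=15
  Priority 4, burst=9, C=24
Average turnaround = 58/4 = 14.5

14.5


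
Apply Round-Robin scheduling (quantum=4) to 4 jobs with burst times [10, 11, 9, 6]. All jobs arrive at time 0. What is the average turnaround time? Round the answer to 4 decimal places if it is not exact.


Time quantum = 4
Execution trace:
  J1 runs 4 units, time = 4
  J2 runs 4 units, time = 8
  J3 runs 4 units, time = 12
  J4 runs 4 units, time = 16
  J1 runs 4 units, time = 20
  J2 runs 4 units, time = 24
  J3 runs 4 units, time = 28
  J4 runs 2 units, time = 30
  J1 runs 2 units, time = 32
  J2 runs 3 units, time = 35
  J3 runs 1 units, time = 36
Finish times: [32, 35, 36, 30]
Average turnaround = 133/4 = 33.25

33.25


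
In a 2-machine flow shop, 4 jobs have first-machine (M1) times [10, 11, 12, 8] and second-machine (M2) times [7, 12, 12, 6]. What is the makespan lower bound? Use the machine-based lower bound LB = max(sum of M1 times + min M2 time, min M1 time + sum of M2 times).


LB1 = sum(M1 times) + min(M2 times) = 41 + 6 = 47
LB2 = min(M1 times) + sum(M2 times) = 8 + 37 = 45
Lower bound = max(LB1, LB2) = max(47, 45) = 47

47


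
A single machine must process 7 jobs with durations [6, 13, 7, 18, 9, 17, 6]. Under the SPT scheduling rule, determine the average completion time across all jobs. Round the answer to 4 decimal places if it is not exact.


Sort jobs by processing time (SPT order): [6, 6, 7, 9, 13, 17, 18]
Compute completion times sequentially:
  Job 1: processing = 6, completes at 6
  Job 2: processing = 6, completes at 12
  Job 3: processing = 7, completes at 19
  Job 4: processing = 9, completes at 28
  Job 5: processing = 13, completes at 41
  Job 6: processing = 17, completes at 58
  Job 7: processing = 18, completes at 76
Sum of completion times = 240
Average completion time = 240/7 = 34.2857

34.2857


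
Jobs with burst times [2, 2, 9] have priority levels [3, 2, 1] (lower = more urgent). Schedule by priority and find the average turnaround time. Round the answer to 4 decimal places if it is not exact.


Sort by priority (ascending = highest first):
Order: [(1, 9), (2, 2), (3, 2)]
Completion times:
  Priority 1, burst=9, C=9
  Priority 2, burst=2, C=11
  Priority 3, burst=2, C=13
Average turnaround = 33/3 = 11.0

11.0


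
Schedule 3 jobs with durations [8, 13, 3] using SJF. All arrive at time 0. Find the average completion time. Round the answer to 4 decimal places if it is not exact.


SJF order (ascending): [3, 8, 13]
Completion times:
  Job 1: burst=3, C=3
  Job 2: burst=8, C=11
  Job 3: burst=13, C=24
Average completion = 38/3 = 12.6667

12.6667


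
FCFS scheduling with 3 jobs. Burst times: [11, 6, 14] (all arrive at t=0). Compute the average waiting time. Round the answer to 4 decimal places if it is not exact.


FCFS order (as given): [11, 6, 14]
Waiting times:
  Job 1: wait = 0
  Job 2: wait = 11
  Job 3: wait = 17
Sum of waiting times = 28
Average waiting time = 28/3 = 9.3333

9.3333


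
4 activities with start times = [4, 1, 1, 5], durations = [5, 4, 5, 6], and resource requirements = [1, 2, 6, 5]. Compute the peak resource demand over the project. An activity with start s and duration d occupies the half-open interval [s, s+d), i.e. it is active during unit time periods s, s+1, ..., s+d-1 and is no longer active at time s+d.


Each activity i is active on [start_i, start_i + duration_i).
Compute total resource usage per time slot:
  t=0: active resources = [], total = 0
  t=1: active resources = [2, 6], total = 8
  t=2: active resources = [2, 6], total = 8
  t=3: active resources = [2, 6], total = 8
  t=4: active resources = [1, 2, 6], total = 9
  t=5: active resources = [1, 6, 5], total = 12
  t=6: active resources = [1, 5], total = 6
  t=7: active resources = [1, 5], total = 6
  t=8: active resources = [1, 5], total = 6
  t=9: active resources = [5], total = 5
  t=10: active resources = [5], total = 5
Peak resource demand = 12

12


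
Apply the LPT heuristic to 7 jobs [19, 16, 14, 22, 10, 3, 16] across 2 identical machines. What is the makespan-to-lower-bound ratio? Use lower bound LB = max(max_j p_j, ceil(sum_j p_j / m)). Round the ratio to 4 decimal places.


LPT order: [22, 19, 16, 16, 14, 10, 3]
Machine loads after assignment: [51, 49]
LPT makespan = 51
Lower bound = max(max_job, ceil(total/2)) = max(22, 50) = 50
Ratio = 51 / 50 = 1.02

1.02


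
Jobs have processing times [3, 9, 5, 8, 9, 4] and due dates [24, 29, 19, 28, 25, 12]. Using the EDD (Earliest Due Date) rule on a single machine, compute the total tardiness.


Sort by due date (EDD order): [(4, 12), (5, 19), (3, 24), (9, 25), (8, 28), (9, 29)]
Compute completion times and tardiness:
  Job 1: p=4, d=12, C=4, tardiness=max(0,4-12)=0
  Job 2: p=5, d=19, C=9, tardiness=max(0,9-19)=0
  Job 3: p=3, d=24, C=12, tardiness=max(0,12-24)=0
  Job 4: p=9, d=25, C=21, tardiness=max(0,21-25)=0
  Job 5: p=8, d=28, C=29, tardiness=max(0,29-28)=1
  Job 6: p=9, d=29, C=38, tardiness=max(0,38-29)=9
Total tardiness = 10

10


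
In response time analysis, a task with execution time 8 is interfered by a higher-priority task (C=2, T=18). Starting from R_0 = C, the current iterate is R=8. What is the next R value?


R_next = C + ceil(R_prev / T_hp) * C_hp
ceil(8 / 18) = ceil(0.4444) = 1
Interference = 1 * 2 = 2
R_next = 8 + 2 = 10

10


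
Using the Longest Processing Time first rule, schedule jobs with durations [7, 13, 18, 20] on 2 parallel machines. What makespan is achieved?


Sort jobs in decreasing order (LPT): [20, 18, 13, 7]
Assign each job to the least loaded machine:
  Machine 1: jobs [20, 7], load = 27
  Machine 2: jobs [18, 13], load = 31
Makespan = max load = 31

31


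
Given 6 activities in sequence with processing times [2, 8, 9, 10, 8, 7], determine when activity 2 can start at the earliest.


Activity 2 starts after activities 1 through 1 complete.
Predecessor durations: [2]
ES = 2 = 2

2


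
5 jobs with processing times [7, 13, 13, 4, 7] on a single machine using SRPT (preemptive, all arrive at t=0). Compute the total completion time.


Since all jobs arrive at t=0, SRPT equals SPT ordering.
SPT order: [4, 7, 7, 13, 13]
Completion times:
  Job 1: p=4, C=4
  Job 2: p=7, C=11
  Job 3: p=7, C=18
  Job 4: p=13, C=31
  Job 5: p=13, C=44
Total completion time = 4 + 11 + 18 + 31 + 44 = 108

108


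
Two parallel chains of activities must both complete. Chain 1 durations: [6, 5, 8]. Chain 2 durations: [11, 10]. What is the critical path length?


Path A total = 6 + 5 + 8 = 19
Path B total = 11 + 10 = 21
Critical path = longest path = max(19, 21) = 21

21


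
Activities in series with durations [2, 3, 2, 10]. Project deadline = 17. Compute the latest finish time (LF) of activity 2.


LF(activity 2) = deadline - sum of successor durations
Successors: activities 3 through 4 with durations [2, 10]
Sum of successor durations = 12
LF = 17 - 12 = 5

5


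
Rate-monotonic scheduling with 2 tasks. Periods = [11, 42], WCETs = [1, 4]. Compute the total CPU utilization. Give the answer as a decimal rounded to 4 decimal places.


Compute individual utilizations (exact fractions):
  Task 1: C/T = 1/11 (approx. 0.0909)
  Task 2: C/T = 4/42 = 2/21 (approx. 0.0952)
Total utilization U = 1/11 + 2/21 = 43/231
Rounded to 4 decimal places: U = 0.1861
RM (Liu & Layland) bound for 2 tasks = 0.828427; compare with U = 43/231 (approx. 0.186147)
U <= bound, so schedulable by RM sufficient condition.

0.1861


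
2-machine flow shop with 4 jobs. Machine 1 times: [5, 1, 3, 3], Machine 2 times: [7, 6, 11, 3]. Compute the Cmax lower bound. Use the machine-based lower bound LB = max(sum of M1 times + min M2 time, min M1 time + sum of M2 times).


LB1 = sum(M1 times) + min(M2 times) = 12 + 3 = 15
LB2 = min(M1 times) + sum(M2 times) = 1 + 27 = 28
Lower bound = max(LB1, LB2) = max(15, 28) = 28

28


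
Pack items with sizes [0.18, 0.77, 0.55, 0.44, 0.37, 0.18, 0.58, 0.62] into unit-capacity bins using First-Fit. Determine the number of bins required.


Place items sequentially using First-Fit:
  Item 0.18 -> new Bin 1
  Item 0.77 -> Bin 1 (now 0.95)
  Item 0.55 -> new Bin 2
  Item 0.44 -> Bin 2 (now 0.99)
  Item 0.37 -> new Bin 3
  Item 0.18 -> Bin 3 (now 0.55)
  Item 0.58 -> new Bin 4
  Item 0.62 -> new Bin 5
Total bins used = 5

5


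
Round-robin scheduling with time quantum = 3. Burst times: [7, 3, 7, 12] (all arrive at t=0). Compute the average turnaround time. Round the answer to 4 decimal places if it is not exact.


Time quantum = 3
Execution trace:
  J1 runs 3 units, time = 3
  J2 runs 3 units, time = 6
  J3 runs 3 units, time = 9
  J4 runs 3 units, time = 12
  J1 runs 3 units, time = 15
  J3 runs 3 units, time = 18
  J4 runs 3 units, time = 21
  J1 runs 1 units, time = 22
  J3 runs 1 units, time = 23
  J4 runs 3 units, time = 26
  J4 runs 3 units, time = 29
Finish times: [22, 6, 23, 29]
Average turnaround = 80/4 = 20.0

20.0


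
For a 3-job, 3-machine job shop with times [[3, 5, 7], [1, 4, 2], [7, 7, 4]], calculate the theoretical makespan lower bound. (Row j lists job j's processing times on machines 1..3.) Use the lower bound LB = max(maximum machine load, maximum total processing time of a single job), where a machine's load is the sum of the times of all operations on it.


Machine loads:
  Machine 1: 3 + 1 + 7 = 11
  Machine 2: 5 + 4 + 7 = 16
  Machine 3: 7 + 2 + 4 = 13
Max machine load = 16
Job totals:
  Job 1: 15
  Job 2: 7
  Job 3: 18
Max job total = 18
Lower bound = max(16, 18) = 18

18


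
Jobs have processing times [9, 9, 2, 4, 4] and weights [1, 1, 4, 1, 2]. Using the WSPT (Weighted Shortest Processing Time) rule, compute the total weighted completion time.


Compute p/w ratios and sort ascending (WSPT): [(2, 4), (4, 2), (4, 1), (9, 1), (9, 1)]
Compute weighted completion times:
  Job (p=2,w=4): C=2, w*C=4*2=8
  Job (p=4,w=2): C=6, w*C=2*6=12
  Job (p=4,w=1): C=10, w*C=1*10=10
  Job (p=9,w=1): C=19, w*C=1*19=19
  Job (p=9,w=1): C=28, w*C=1*28=28
Total weighted completion time = 77

77


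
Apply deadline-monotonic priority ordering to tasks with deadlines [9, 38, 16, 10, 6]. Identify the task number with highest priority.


Sort tasks by relative deadline (ascending):
  Task 5: deadline = 6
  Task 1: deadline = 9
  Task 4: deadline = 10
  Task 3: deadline = 16
  Task 2: deadline = 38
Priority order (highest first): [5, 1, 4, 3, 2]
Highest priority task = 5

5


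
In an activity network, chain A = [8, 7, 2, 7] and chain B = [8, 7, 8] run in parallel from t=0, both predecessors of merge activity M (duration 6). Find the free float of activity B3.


ES(B3) = sum of predecessors on chain B = 15
EF(B3) = ES + duration = 15 + 8 = 23
Successor of B3 is M. ES(M) = max(sum(A), sum(B)) = max(24, 23) = 24
Free float = ES(successor) - EF(current) = 24 - 23 = 1

1


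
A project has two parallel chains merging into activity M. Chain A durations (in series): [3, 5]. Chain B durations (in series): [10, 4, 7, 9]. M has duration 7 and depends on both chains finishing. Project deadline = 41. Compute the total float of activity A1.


Forward pass: ES(A1) = sum of predecessors on chain A = 0
EF = ES + duration = 0 + 3 = 3
Backward pass: LF(M) = deadline = 41; LS(M) = 41 - 7 = 34
LF(A1) = LS(M) - sum(successors on chain A) = 34 - 5 = 29
LS = LF - duration = 29 - 3 = 26
Total float = LS - ES = 26 - 0 = 26

26


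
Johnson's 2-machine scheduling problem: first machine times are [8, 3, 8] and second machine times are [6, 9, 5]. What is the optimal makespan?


Apply Johnson's rule:
  Group 1 (a <= b): [(2, 3, 9)]
  Group 2 (a > b): [(1, 8, 6), (3, 8, 5)]
Optimal job order: [2, 1, 3]
Schedule:
  Job 2: M1 done at 3, M2 done at 12
  Job 1: M1 done at 11, M2 done at 18
  Job 3: M1 done at 19, M2 done at 24
Makespan = 24

24


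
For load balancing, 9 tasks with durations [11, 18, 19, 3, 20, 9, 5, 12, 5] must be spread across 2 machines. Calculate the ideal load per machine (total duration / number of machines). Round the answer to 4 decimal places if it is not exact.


Total processing time = 11 + 18 + 19 + 3 + 20 + 9 + 5 + 12 + 5 = 102
Number of machines = 2
Ideal balanced load = 102 / 2 = 51.0

51.0


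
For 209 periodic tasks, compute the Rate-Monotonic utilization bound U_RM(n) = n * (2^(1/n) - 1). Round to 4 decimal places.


Compute 2^(1/209) = 1.0033219993
Subtract 1: 1.0033219993 - 1 = 0.0033219993
Multiply by n: 209 * 0.0033219993 = 0.6942978537
Round to 4 dp: 0.6943

0.6943


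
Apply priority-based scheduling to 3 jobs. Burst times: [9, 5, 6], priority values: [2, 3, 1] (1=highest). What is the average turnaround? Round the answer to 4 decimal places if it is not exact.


Sort by priority (ascending = highest first):
Order: [(1, 6), (2, 9), (3, 5)]
Completion times:
  Priority 1, burst=6, C=6
  Priority 2, burst=9, C=15
  Priority 3, burst=5, C=20
Average turnaround = 41/3 = 13.6667

13.6667


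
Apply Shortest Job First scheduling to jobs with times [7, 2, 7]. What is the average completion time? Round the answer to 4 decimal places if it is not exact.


SJF order (ascending): [2, 7, 7]
Completion times:
  Job 1: burst=2, C=2
  Job 2: burst=7, C=9
  Job 3: burst=7, C=16
Average completion = 27/3 = 9.0

9.0


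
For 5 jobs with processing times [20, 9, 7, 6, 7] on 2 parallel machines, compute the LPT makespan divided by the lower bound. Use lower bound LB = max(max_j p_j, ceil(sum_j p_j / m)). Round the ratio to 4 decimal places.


LPT order: [20, 9, 7, 7, 6]
Machine loads after assignment: [26, 23]
LPT makespan = 26
Lower bound = max(max_job, ceil(total/2)) = max(20, 25) = 25
Ratio = 26 / 25 = 1.04

1.04


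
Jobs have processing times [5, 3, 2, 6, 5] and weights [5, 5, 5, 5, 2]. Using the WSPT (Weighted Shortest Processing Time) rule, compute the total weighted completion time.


Compute p/w ratios and sort ascending (WSPT): [(2, 5), (3, 5), (5, 5), (6, 5), (5, 2)]
Compute weighted completion times:
  Job (p=2,w=5): C=2, w*C=5*2=10
  Job (p=3,w=5): C=5, w*C=5*5=25
  Job (p=5,w=5): C=10, w*C=5*10=50
  Job (p=6,w=5): C=16, w*C=5*16=80
  Job (p=5,w=2): C=21, w*C=2*21=42
Total weighted completion time = 207

207


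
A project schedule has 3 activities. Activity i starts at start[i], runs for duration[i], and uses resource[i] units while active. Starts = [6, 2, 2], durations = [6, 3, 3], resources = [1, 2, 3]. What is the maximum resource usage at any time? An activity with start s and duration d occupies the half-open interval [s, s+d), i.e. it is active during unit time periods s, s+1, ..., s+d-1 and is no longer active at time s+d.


Each activity i is active on [start_i, start_i + duration_i).
Compute total resource usage per time slot:
  t=0: active resources = [], total = 0
  t=1: active resources = [], total = 0
  t=2: active resources = [2, 3], total = 5
  t=3: active resources = [2, 3], total = 5
  t=4: active resources = [2, 3], total = 5
  t=5: active resources = [], total = 0
  t=6: active resources = [1], total = 1
  t=7: active resources = [1], total = 1
  t=8: active resources = [1], total = 1
  t=9: active resources = [1], total = 1
  t=10: active resources = [1], total = 1
  t=11: active resources = [1], total = 1
Peak resource demand = 5

5


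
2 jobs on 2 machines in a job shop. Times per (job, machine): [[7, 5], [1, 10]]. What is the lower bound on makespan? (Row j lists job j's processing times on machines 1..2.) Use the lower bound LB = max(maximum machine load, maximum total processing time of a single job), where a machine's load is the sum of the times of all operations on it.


Machine loads:
  Machine 1: 7 + 1 = 8
  Machine 2: 5 + 10 = 15
Max machine load = 15
Job totals:
  Job 1: 12
  Job 2: 11
Max job total = 12
Lower bound = max(15, 12) = 15

15


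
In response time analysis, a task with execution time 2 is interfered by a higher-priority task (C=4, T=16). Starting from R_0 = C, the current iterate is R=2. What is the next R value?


R_next = C + ceil(R_prev / T_hp) * C_hp
ceil(2 / 16) = ceil(0.125) = 1
Interference = 1 * 4 = 4
R_next = 2 + 4 = 6

6


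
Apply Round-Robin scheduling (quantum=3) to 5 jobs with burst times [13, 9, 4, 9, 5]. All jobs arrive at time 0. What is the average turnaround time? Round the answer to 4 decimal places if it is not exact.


Time quantum = 3
Execution trace:
  J1 runs 3 units, time = 3
  J2 runs 3 units, time = 6
  J3 runs 3 units, time = 9
  J4 runs 3 units, time = 12
  J5 runs 3 units, time = 15
  J1 runs 3 units, time = 18
  J2 runs 3 units, time = 21
  J3 runs 1 units, time = 22
  J4 runs 3 units, time = 25
  J5 runs 2 units, time = 27
  J1 runs 3 units, time = 30
  J2 runs 3 units, time = 33
  J4 runs 3 units, time = 36
  J1 runs 3 units, time = 39
  J1 runs 1 units, time = 40
Finish times: [40, 33, 22, 36, 27]
Average turnaround = 158/5 = 31.6

31.6


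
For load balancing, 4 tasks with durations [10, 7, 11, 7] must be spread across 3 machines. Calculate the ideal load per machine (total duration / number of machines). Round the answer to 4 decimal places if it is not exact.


Total processing time = 10 + 7 + 11 + 7 = 35
Number of machines = 3
Ideal balanced load = 35 / 3 = 11.6667

11.6667


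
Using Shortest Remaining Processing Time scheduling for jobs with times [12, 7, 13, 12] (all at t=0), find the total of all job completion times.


Since all jobs arrive at t=0, SRPT equals SPT ordering.
SPT order: [7, 12, 12, 13]
Completion times:
  Job 1: p=7, C=7
  Job 2: p=12, C=19
  Job 3: p=12, C=31
  Job 4: p=13, C=44
Total completion time = 7 + 19 + 31 + 44 = 101

101


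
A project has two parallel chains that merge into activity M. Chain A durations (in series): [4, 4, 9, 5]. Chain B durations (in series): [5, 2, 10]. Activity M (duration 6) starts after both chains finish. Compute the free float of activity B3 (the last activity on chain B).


ES(B3) = sum of predecessors on chain B = 7
EF(B3) = ES + duration = 7 + 10 = 17
Successor of B3 is M. ES(M) = max(sum(A), sum(B)) = max(22, 17) = 22
Free float = ES(successor) - EF(current) = 22 - 17 = 5

5


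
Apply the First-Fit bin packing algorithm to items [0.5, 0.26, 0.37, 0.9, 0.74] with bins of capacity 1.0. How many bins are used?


Place items sequentially using First-Fit:
  Item 0.5 -> new Bin 1
  Item 0.26 -> Bin 1 (now 0.76)
  Item 0.37 -> new Bin 2
  Item 0.9 -> new Bin 3
  Item 0.74 -> new Bin 4
Total bins used = 4

4


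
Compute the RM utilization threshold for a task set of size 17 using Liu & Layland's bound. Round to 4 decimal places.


Compute 2^(1/17) = 1.0416160107
Subtract 1: 1.0416160107 - 1 = 0.0416160107
Multiply by n: 17 * 0.0416160107 = 0.7074721819
Round to 4 dp: 0.7075

0.7075


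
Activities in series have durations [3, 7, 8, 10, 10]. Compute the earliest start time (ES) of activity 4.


Activity 4 starts after activities 1 through 3 complete.
Predecessor durations: [3, 7, 8]
ES = 3 + 7 + 8 = 18

18


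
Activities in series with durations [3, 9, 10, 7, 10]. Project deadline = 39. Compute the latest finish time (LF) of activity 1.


LF(activity 1) = deadline - sum of successor durations
Successors: activities 2 through 5 with durations [9, 10, 7, 10]
Sum of successor durations = 36
LF = 39 - 36 = 3

3


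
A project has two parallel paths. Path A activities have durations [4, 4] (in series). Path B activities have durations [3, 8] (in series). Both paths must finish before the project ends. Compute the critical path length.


Path A total = 4 + 4 = 8
Path B total = 3 + 8 = 11
Critical path = longest path = max(8, 11) = 11

11


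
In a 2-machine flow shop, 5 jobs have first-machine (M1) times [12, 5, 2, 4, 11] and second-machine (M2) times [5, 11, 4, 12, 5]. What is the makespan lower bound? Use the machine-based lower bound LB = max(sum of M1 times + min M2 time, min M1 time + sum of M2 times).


LB1 = sum(M1 times) + min(M2 times) = 34 + 4 = 38
LB2 = min(M1 times) + sum(M2 times) = 2 + 37 = 39
Lower bound = max(LB1, LB2) = max(38, 39) = 39

39


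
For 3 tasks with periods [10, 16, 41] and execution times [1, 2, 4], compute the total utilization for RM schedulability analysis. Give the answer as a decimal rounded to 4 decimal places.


Compute individual utilizations (exact fractions):
  Task 1: C/T = 1/10 (approx. 0.1)
  Task 2: C/T = 2/16 = 1/8 (approx. 0.125)
  Task 3: C/T = 4/41 (approx. 0.0976)
Total utilization U = 1/10 + 1/8 + 4/41 = 529/1640
Rounded to 4 decimal places: U = 0.3226
RM (Liu & Layland) bound for 3 tasks = 0.779763; compare with U = 529/1640 (approx. 0.322561)
U <= bound, so schedulable by RM sufficient condition.

0.3226


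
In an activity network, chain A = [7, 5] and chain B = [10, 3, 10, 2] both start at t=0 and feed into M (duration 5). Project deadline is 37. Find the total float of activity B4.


Forward pass: ES(B4) = sum of predecessors on chain B = 23
EF = ES + duration = 23 + 2 = 25
Backward pass: LF(M) = deadline = 37; LS(M) = 37 - 5 = 32
LF(B4) = LS(M) - sum(successors on chain B) = 32 - 0 = 32
LS = LF - duration = 32 - 2 = 30
Total float = LS - ES = 30 - 23 = 7

7


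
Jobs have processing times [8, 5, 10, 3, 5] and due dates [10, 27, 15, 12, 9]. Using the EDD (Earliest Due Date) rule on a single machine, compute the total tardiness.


Sort by due date (EDD order): [(5, 9), (8, 10), (3, 12), (10, 15), (5, 27)]
Compute completion times and tardiness:
  Job 1: p=5, d=9, C=5, tardiness=max(0,5-9)=0
  Job 2: p=8, d=10, C=13, tardiness=max(0,13-10)=3
  Job 3: p=3, d=12, C=16, tardiness=max(0,16-12)=4
  Job 4: p=10, d=15, C=26, tardiness=max(0,26-15)=11
  Job 5: p=5, d=27, C=31, tardiness=max(0,31-27)=4
Total tardiness = 22

22


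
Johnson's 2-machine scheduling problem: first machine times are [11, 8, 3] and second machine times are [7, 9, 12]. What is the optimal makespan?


Apply Johnson's rule:
  Group 1 (a <= b): [(3, 3, 12), (2, 8, 9)]
  Group 2 (a > b): [(1, 11, 7)]
Optimal job order: [3, 2, 1]
Schedule:
  Job 3: M1 done at 3, M2 done at 15
  Job 2: M1 done at 11, M2 done at 24
  Job 1: M1 done at 22, M2 done at 31
Makespan = 31

31


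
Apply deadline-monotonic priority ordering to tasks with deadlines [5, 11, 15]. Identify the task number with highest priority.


Sort tasks by relative deadline (ascending):
  Task 1: deadline = 5
  Task 2: deadline = 11
  Task 3: deadline = 15
Priority order (highest first): [1, 2, 3]
Highest priority task = 1

1


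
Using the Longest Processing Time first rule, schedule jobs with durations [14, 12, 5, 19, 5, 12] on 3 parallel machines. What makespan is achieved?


Sort jobs in decreasing order (LPT): [19, 14, 12, 12, 5, 5]
Assign each job to the least loaded machine:
  Machine 1: jobs [19, 5], load = 24
  Machine 2: jobs [14, 5], load = 19
  Machine 3: jobs [12, 12], load = 24
Makespan = max load = 24

24


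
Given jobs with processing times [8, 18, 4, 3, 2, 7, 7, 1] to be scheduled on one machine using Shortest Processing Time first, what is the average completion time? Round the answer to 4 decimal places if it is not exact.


Sort jobs by processing time (SPT order): [1, 2, 3, 4, 7, 7, 8, 18]
Compute completion times sequentially:
  Job 1: processing = 1, completes at 1
  Job 2: processing = 2, completes at 3
  Job 3: processing = 3, completes at 6
  Job 4: processing = 4, completes at 10
  Job 5: processing = 7, completes at 17
  Job 6: processing = 7, completes at 24
  Job 7: processing = 8, completes at 32
  Job 8: processing = 18, completes at 50
Sum of completion times = 143
Average completion time = 143/8 = 17.875

17.875


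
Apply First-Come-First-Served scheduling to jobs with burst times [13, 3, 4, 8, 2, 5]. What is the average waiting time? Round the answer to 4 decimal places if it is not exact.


FCFS order (as given): [13, 3, 4, 8, 2, 5]
Waiting times:
  Job 1: wait = 0
  Job 2: wait = 13
  Job 3: wait = 16
  Job 4: wait = 20
  Job 5: wait = 28
  Job 6: wait = 30
Sum of waiting times = 107
Average waiting time = 107/6 = 17.8333

17.8333


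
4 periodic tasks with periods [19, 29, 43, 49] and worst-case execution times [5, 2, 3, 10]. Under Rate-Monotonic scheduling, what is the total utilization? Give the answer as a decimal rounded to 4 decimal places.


Compute individual utilizations (exact fractions):
  Task 1: C/T = 5/19 (approx. 0.2632)
  Task 2: C/T = 2/29 (approx. 0.069)
  Task 3: C/T = 3/43 (approx. 0.0698)
  Task 4: C/T = 10/49 (approx. 0.2041)
Total utilization U = 5/19 + 2/29 + 3/43 + 10/49 = 703508/1160957
Rounded to 4 decimal places: U = 0.6060
RM (Liu & Layland) bound for 4 tasks = 0.756828; compare with U = 703508/1160957 (approx. 0.605972)
U <= bound, so schedulable by RM sufficient condition.

0.6060
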